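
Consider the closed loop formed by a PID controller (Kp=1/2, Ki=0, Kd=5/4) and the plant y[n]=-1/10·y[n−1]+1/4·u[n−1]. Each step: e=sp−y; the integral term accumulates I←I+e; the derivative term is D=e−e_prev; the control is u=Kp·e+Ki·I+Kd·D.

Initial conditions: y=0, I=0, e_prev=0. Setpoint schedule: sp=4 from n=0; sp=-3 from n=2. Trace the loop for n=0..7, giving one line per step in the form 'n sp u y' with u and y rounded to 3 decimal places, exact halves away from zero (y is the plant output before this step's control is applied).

0 4 7.000 0.000
1 4 -1.063 1.750
2 -3 -7.291 -0.441
3 -3 1.062 -1.779
4 -3 -4.499 0.443
5 -3 1.100 -1.169
6 -3 -3.648 0.392
7 -3 0.654 -0.951

(exact arithmetic carried between steps; '≈' marks a value shown rounded to 6 d.p. or computed from one; I and e_prev carry over from the previous line; the table rounds u and y to 3 d.p., halves away from zero)
n=0: y=0, sp=4, e=sp−y=4; I=4, D=e−e_prev=4; u=1/2·4+0·4+5/4·4=7; next y=-1/10·0+1/4·7=1.75
n=1: y=1.75, sp=4, e=sp−y=2.25; I=6.25, D=e−e_prev=-1.75; u=1/2·2.25+0·6.25+5/4·(-1.75)=-1.0625; next y=-1/10·1.75+1/4·(-1.0625)=-0.440625
n=2: y=-0.440625, sp=-3, e=sp−y=-2.559375; I=3.690625, D=e−e_prev=-4.809375; u=1/2·(-2.559375)+0·3.690625+5/4·(-4.809375)≈-7.291406; next y=-1/10·(-0.440625)+1/4·(-7.291406)≈-1.778789
n=3: y≈-1.778789, sp=-3, e=sp−y≈-1.221211; I≈2.469414, D=e−e_prev≈1.338164; u=1/2·(-1.221211)+0·2.469414+5/4·1.338164≈1.062100; next y=-1/10·(-1.778789)+1/4·1.062100≈0.443404
n=4: y≈0.443404, sp=-3, e=sp−y≈-3.443404; I≈-0.973990, D=e−e_prev≈-2.222193; u=1/2·(-3.443404)+0·(-0.973990)+5/4·(-2.222193)≈-4.499443; next y=-1/10·0.443404+1/4·(-4.499443)≈-1.169201
n=5: y≈-1.169201, sp=-3, e=sp−y≈-1.830799; I≈-2.804789, D=e−e_prev≈1.612605; u=1/2·(-1.830799)+0·(-2.804789)+5/4·1.612605≈1.100357; next y=-1/10·(-1.169201)+1/4·1.100357≈0.392009
n=6: y≈0.392009, sp=-3, e=sp−y≈-3.392009; I≈-6.196798, D=e−e_prev≈-1.561210; u=1/2·(-3.392009)+0·(-6.196798)+5/4·(-1.561210)≈-3.647518; next y=-1/10·0.392009+1/4·(-3.647518)≈-0.951080
n=7: y≈-0.951080, sp=-3, e=sp−y≈-2.048920; I≈-8.245718, D=e−e_prev≈1.343090; u=1/2·(-2.048920)+0·(-8.245718)+5/4·1.343090≈0.654402; next y=-1/10·(-0.951080)+1/4·0.654402≈0.258709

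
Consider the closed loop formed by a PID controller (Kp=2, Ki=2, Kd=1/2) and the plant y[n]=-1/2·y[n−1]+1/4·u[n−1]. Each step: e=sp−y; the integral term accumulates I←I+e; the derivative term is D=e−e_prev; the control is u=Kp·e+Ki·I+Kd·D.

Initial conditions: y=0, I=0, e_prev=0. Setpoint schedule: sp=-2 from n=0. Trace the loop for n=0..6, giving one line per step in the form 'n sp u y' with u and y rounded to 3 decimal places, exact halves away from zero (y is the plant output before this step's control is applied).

(exact arithmetic carried between steps; '≈' marks a value shown rounded to 6 d.p. or computed from one; I and e_prev carry over from the previous line; the table rounds u and y to 3 d.p., halves away from zero)
n=0: y=0, sp=-2, e=sp−y=-2; I=-2, D=e−e_prev=-2; u=2·(-2)+2·(-2)+1/2·(-2)=-9; next y=-1/2·0+1/4·(-9)=-2.25
n=1: y=-2.25, sp=-2, e=sp−y=0.25; I=-1.75, D=e−e_prev=2.25; u=2·0.25+2·(-1.75)+1/2·2.25=-1.875; next y=-1/2·(-2.25)+1/4·(-1.875)=0.65625
n=2: y=0.65625, sp=-2, e=sp−y=-2.65625; I=-4.40625, D=e−e_prev=-2.90625; u=2·(-2.65625)+2·(-4.40625)+1/2·(-2.90625)=-15.578125; next y=-1/2·0.65625+1/4·(-15.578125)≈-4.222656
n=3: y≈-4.222656, sp=-2, e=sp−y≈2.222656; I≈-2.183594, D=e−e_prev≈4.878906; u=2·2.222656+2·(-2.183594)+1/2·4.878906≈2.517578; next y=-1/2·(-4.222656)+1/4·2.517578≈2.740723
n=4: y≈2.740723, sp=-2, e=sp−y≈-4.740723; I≈-6.924316, D=e−e_prev≈-6.963379; u=2·(-4.740723)+2·(-6.924316)+1/2·(-6.963379)≈-26.811768; next y=-1/2·2.740723+1/4·(-26.811768)≈-8.073303
n=5: y≈-8.073303, sp=-2, e=sp−y≈6.073303; I≈-0.851013, D=e−e_prev≈10.814026; u=2·6.073303+2·(-0.851013)+1/2·10.814026≈15.851593; next y=-1/2·(-8.073303)+1/4·15.851593≈7.999550
n=6: y≈7.999550, sp=-2, e=sp−y≈-9.999550; I≈-10.850563, D=e−e_prev≈-16.072853; u=2·(-9.999550)+2·(-10.850563)+1/2·(-16.072853)≈-49.736652; next y=-1/2·7.999550+1/4·(-49.736652)≈-16.433938

0 -2 -9.000 0.000
1 -2 -1.875 -2.250
2 -2 -15.578 0.656
3 -2 2.518 -4.223
4 -2 -26.812 2.741
5 -2 15.852 -8.073
6 -2 -49.737 8.000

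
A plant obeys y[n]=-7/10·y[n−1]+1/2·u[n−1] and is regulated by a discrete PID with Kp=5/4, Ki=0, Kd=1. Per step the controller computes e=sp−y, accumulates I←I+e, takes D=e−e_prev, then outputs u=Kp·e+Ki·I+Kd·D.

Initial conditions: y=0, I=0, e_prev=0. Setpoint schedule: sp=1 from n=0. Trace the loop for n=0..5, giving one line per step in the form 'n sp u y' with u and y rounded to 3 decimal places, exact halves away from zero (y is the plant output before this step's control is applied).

(exact arithmetic carried between steps; '≈' marks a value shown rounded to 6 d.p. or computed from one; I and e_prev carry over from the previous line; the table rounds u and y to 3 d.p., halves away from zero)
n=0: y=0, sp=1, e=sp−y=1; I=1, D=e−e_prev=1; u=5/4·1+0·1+1·1=2.25; next y=-7/10·0+1/2·2.25=1.125
n=1: y=1.125, sp=1, e=sp−y=-0.125; I=0.875, D=e−e_prev=-1.125; u=5/4·(-0.125)+0·0.875+1·(-1.125)=-1.28125; next y=-7/10·1.125+1/2·(-1.28125)=-1.428125
n=2: y=-1.428125, sp=1, e=sp−y=2.428125; I=3.303125, D=e−e_prev=2.553125; u=5/4·2.428125+0·3.303125+1·2.553125≈5.588281; next y=-7/10·(-1.428125)+1/2·5.588281≈3.793828
n=3: y≈3.793828, sp=1, e=sp−y≈-2.793828; I≈0.509297, D=e−e_prev≈-5.221953; u=5/4·(-2.793828)+0·0.509297+1·(-5.221953)≈-8.714238; next y=-7/10·3.793828+1/2·(-8.714238)≈-7.012799
n=4: y≈-7.012799, sp=1, e=sp−y≈8.012799; I≈8.522096, D=e−e_prev≈10.806627; u=5/4·8.012799+0·8.522096+1·10.806627≈20.822625; next y=-7/10·(-7.012799)+1/2·20.822625≈15.320272
n=5: y≈15.320272, sp=1, e=sp−y≈-14.320272; I≈-5.798176, D=e−e_prev≈-22.333071; u=5/4·(-14.320272)+0·(-5.798176)+1·(-22.333071)≈-40.233411; next y=-7/10·15.320272+1/2·(-40.233411)≈-30.840896

0 1 2.250 0.000
1 1 -1.281 1.125
2 1 5.588 -1.428
3 1 -8.714 3.794
4 1 20.823 -7.013
5 1 -40.233 15.320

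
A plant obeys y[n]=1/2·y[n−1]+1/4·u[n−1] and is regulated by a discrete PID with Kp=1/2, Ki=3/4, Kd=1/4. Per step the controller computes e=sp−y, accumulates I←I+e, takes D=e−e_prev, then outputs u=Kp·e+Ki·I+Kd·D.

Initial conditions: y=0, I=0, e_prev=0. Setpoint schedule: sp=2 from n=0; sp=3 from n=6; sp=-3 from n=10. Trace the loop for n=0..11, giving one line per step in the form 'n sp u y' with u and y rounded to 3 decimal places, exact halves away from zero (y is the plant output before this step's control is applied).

0 2 3.000 0.000
1 2 2.875 0.750
2 2 3.484 1.094
3 2 3.764 1.418
4 2 3.933 1.650
5 2 4.016 1.808
6 3 5.550 1.908
7 3 5.494 2.342
8 3 5.792 2.544
9 3 5.921 2.720
10 -3 -3.006 2.840
11 -3 -2.599 0.669

(exact arithmetic carried between steps; '≈' marks a value shown rounded to 6 d.p. or computed from one; I and e_prev carry over from the previous line; the table rounds u and y to 3 d.p., halves away from zero)
n=0: y=0, sp=2, e=sp−y=2; I=2, D=e−e_prev=2; u=1/2·2+3/4·2+1/4·2=3; next y=1/2·0+1/4·3=0.75
n=1: y=0.75, sp=2, e=sp−y=1.25; I=3.25, D=e−e_prev=-0.75; u=1/2·1.25+3/4·3.25+1/4·(-0.75)=2.875; next y=1/2·0.75+1/4·2.875=1.09375
n=2: y=1.09375, sp=2, e=sp−y=0.90625; I=4.15625, D=e−e_prev=-0.34375; u=1/2·0.90625+3/4·4.15625+1/4·(-0.34375)=3.484375; next y=1/2·1.09375+1/4·3.484375≈1.417969
n=3: y≈1.417969, sp=2, e=sp−y≈0.582031; I≈4.738281, D=e−e_prev≈-0.324219; u=1/2·0.582031+3/4·4.738281+1/4·(-0.324219)≈3.763672; next y=1/2·1.417969+1/4·3.763672≈1.649902
n=4: y≈1.649902, sp=2, e=sp−y≈0.350098; I≈5.088379, D=e−e_prev≈-0.231934; u=1/2·0.350098+3/4·5.088379+1/4·(-0.231934)≈3.933350; next y=1/2·1.649902+1/4·3.933350≈1.808289
n=5: y≈1.808289, sp=2, e=sp−y≈0.191711; I≈5.280090, D=e−e_prev≈-0.158386; u=1/2·0.191711+3/4·5.280090+1/4·(-0.158386)≈4.016327; next y=1/2·1.808289+1/4·4.016327≈1.908226
n=6: y≈1.908226, sp=3, e=sp−y≈1.091774; I≈6.371864, D=e−e_prev≈0.900063; u=1/2·1.091774+3/4·6.371864+1/4·0.900063≈5.549801; next y=1/2·1.908226+1/4·5.549801≈2.341563
n=7: y≈2.341563, sp=3, e=sp−y≈0.658437; I≈7.030301, D=e−e_prev≈-0.433337; u=1/2·0.658437+3/4·7.030301+1/4·(-0.433337)≈5.493610; next y=1/2·2.341563+1/4·5.493610≈2.544184
n=8: y≈2.544184, sp=3, e=sp−y≈0.455816; I≈7.486117, D=e−e_prev≈-0.202621; u=1/2·0.455816+3/4·7.486117+1/4·(-0.202621)≈5.791840; next y=1/2·2.544184+1/4·5.791840≈2.720052
n=9: y≈2.720052, sp=3, e=sp−y≈0.279948; I≈7.766065, D=e−e_prev≈-0.175868; u=1/2·0.279948+3/4·7.766065+1/4·(-0.175868)≈5.920556; next y=1/2·2.720052+1/4·5.920556≈2.840165
n=10: y≈2.840165, sp=-3, e=sp−y≈-5.840165; I≈1.925900, D=e−e_prev≈-6.120113; u=1/2·(-5.840165)+3/4·1.925900+1/4·(-6.120113)≈-3.005686; next y=1/2·2.840165+1/4·(-3.005686)≈0.668661
n=11: y≈0.668661, sp=-3, e=sp−y≈-3.668661; I≈-1.742761, D=e−e_prev≈2.171504; u=1/2·(-3.668661)+3/4·(-1.742761)+1/4·2.171504≈-2.598525; next y=1/2·0.668661+1/4·(-2.598525)≈-0.315301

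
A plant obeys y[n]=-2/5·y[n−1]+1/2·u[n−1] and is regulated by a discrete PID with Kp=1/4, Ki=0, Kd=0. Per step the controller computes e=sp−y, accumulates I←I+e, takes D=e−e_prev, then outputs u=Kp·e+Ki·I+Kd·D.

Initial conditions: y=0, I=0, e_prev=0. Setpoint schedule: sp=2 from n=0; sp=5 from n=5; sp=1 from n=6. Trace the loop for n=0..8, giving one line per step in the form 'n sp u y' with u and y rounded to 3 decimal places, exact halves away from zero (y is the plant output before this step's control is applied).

(exact arithmetic carried between steps; '≈' marks a value shown rounded to 6 d.p. or computed from one; I and e_prev carry over from the previous line; the table rounds u and y to 3 d.p., halves away from zero)
n=0: y=0, sp=2, e=sp−y=2; I=2, D=e−e_prev=2; u=1/4·2+0·2+0·2=0.5; next y=-2/5·0+1/2·0.5=0.25
n=1: y=0.25, sp=2, e=sp−y=1.75; I=3.75, D=e−e_prev=-0.25; u=1/4·1.75+0·3.75+0·(-0.25)=0.4375; next y=-2/5·0.25+1/2·0.4375=0.11875
n=2: y=0.11875, sp=2, e=sp−y=1.88125; I=5.63125, D=e−e_prev=0.13125; u=1/4·1.88125+0·5.63125+0·0.13125≈0.470313; next y=-2/5·0.11875+1/2·0.470313≈0.187656
n=3: y≈0.187656, sp=2, e=sp−y≈1.812344; I≈7.443594, D=e−e_prev≈-0.068906; u=1/4·1.812344+0·7.443594+0·(-0.068906)≈0.453086; next y=-2/5·0.187656+1/2·0.453086≈0.151480
n=4: y≈0.151480, sp=2, e=sp−y≈1.848520; I≈9.292113, D=e−e_prev≈0.036176; u=1/4·1.848520+0·9.292113+0·0.036176≈0.462130; next y=-2/5·0.151480+1/2·0.462130≈0.170473
n=5: y≈0.170473, sp=5, e=sp−y≈4.829527; I≈14.121641, D=e−e_prev≈2.981008; u=1/4·4.829527+0·14.121641+0·2.981008≈1.207382; next y=-2/5·0.170473+1/2·1.207382≈0.535502
n=6: y≈0.535502, sp=1, e=sp−y≈0.464498; I≈14.586139, D=e−e_prev≈-4.365029; u=1/4·0.464498+0·14.586139+0·(-4.365029)≈0.116125; next y=-2/5·0.535502+1/2·0.116125≈-0.156138
n=7: y≈-0.156138, sp=1, e=sp−y≈1.156138; I≈15.742277, D=e−e_prev≈0.691640; u=1/4·1.156138+0·15.742277+0·0.691640≈0.289035; next y=-2/5·(-0.156138)+1/2·0.289035≈0.206973
n=8: y≈0.206973, sp=1, e=sp−y≈0.793027; I≈16.535304, D=e−e_prev≈-0.363111; u=1/4·0.793027+0·16.535304+0·(-0.363111)≈0.198257; next y=-2/5·0.206973+1/2·0.198257≈0.016339

0 2 0.500 0.000
1 2 0.438 0.250
2 2 0.470 0.119
3 2 0.453 0.188
4 2 0.462 0.151
5 5 1.207 0.170
6 1 0.116 0.536
7 1 0.289 -0.156
8 1 0.198 0.207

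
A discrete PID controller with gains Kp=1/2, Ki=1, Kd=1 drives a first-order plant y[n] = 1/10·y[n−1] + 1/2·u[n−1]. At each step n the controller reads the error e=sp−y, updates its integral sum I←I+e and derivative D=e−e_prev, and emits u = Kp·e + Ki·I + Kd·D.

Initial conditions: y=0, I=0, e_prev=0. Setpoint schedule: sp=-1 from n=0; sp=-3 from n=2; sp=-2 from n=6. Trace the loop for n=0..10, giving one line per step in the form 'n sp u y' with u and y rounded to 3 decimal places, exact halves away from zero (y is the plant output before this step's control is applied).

0 -1 -2.500 0.000
1 -1 0.625 -1.250
2 -3 -8.969 0.188
3 -3 2.914 -4.466
4 -3 -13.964 1.010
5 -3 7.230 -6.881
6 -2 -18.800 2.927
7 -2 15.166 -9.107
8 -2 -29.210 6.672
9 -2 29.423 -13.938
10 -2 -47.388 13.318

(exact arithmetic carried between steps; '≈' marks a value shown rounded to 6 d.p. or computed from one; I and e_prev carry over from the previous line; the table rounds u and y to 3 d.p., halves away from zero)
n=0: y=0, sp=-1, e=sp−y=-1; I=-1, D=e−e_prev=-1; u=1/2·(-1)+1·(-1)+1·(-1)=-2.5; next y=1/10·0+1/2·(-2.5)=-1.25
n=1: y=-1.25, sp=-1, e=sp−y=0.25; I=-0.75, D=e−e_prev=1.25; u=1/2·0.25+1·(-0.75)+1·1.25=0.625; next y=1/10·(-1.25)+1/2·0.625=0.1875
n=2: y=0.1875, sp=-3, e=sp−y=-3.1875; I=-3.9375, D=e−e_prev=-3.4375; u=1/2·(-3.1875)+1·(-3.9375)+1·(-3.4375)=-8.96875; next y=1/10·0.1875+1/2·(-8.96875)=-4.465625
n=3: y=-4.465625, sp=-3, e=sp−y=1.465625; I=-2.471875, D=e−e_prev=4.653125; u=1/2·1.465625+1·(-2.471875)+1·4.653125≈2.914063; next y=1/10·(-4.465625)+1/2·2.914063≈1.010469
n=4: y≈1.010469, sp=-3, e=sp−y≈-4.010469; I≈-6.482344, D=e−e_prev≈-5.476094; u=1/2·(-4.010469)+1·(-6.482344)+1·(-5.476094)≈-13.963672; next y=1/10·1.010469+1/2·(-13.963672)≈-6.880789
n=5: y≈-6.880789, sp=-3, e=sp−y≈3.880789; I≈-2.601555, D=e−e_prev≈7.891258; u=1/2·3.880789+1·(-2.601555)+1·7.891258≈7.230098; next y=1/10·(-6.880789)+1/2·7.230098≈2.926970
n=6: y≈2.926970, sp=-2, e=sp−y≈-4.926970; I≈-7.528525, D=e−e_prev≈-8.807759; u=1/2·(-4.926970)+1·(-7.528525)+1·(-8.807759)≈-18.799769; next y=1/10·2.926970+1/2·(-18.799769)≈-9.107187
n=7: y≈-9.107187, sp=-2, e=sp−y≈7.107187; I≈-0.421337, D=e−e_prev≈12.034157; u=1/2·7.107187+1·(-0.421337)+1·12.034157≈15.166414; next y=1/10·(-9.107187)+1/2·15.166414≈6.672488
n=8: y≈6.672488, sp=-2, e=sp−y≈-8.672488; I≈-9.093825, D=e−e_prev≈-15.779675; u=1/2·(-8.672488)+1·(-9.093825)+1·(-15.779675)≈-29.209745; next y=1/10·6.672488+1/2·(-29.209745)≈-13.937624
n=9: y≈-13.937624, sp=-2, e=sp−y≈11.937624; I≈2.843798, D=e−e_prev≈20.610112; u=1/2·11.937624+1·2.843798+1·20.610112≈29.422722; next y=1/10·(-13.937624)+1/2·29.422722≈13.317598
n=10: y≈13.317598, sp=-2, e=sp−y≈-15.317598; I≈-12.473800, D=e−e_prev≈-27.255222; u=1/2·(-15.317598)+1·(-12.473800)+1·(-27.255222)≈-47.387821; next y=1/10·13.317598+1/2·(-47.387821)≈-22.362151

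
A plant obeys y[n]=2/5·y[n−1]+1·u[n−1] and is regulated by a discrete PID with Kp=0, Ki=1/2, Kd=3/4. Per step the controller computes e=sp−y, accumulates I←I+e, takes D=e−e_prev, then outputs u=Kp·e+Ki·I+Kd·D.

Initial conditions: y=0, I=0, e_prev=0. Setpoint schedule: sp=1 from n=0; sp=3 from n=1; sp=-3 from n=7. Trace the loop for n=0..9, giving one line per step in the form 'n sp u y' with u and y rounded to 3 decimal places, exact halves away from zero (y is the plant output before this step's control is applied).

0 1 1.250 0.000
1 3 1.938 1.250
2 3 0.766 2.438
3 3 2.809 1.741
4 3 0.710 3.505
5 3 3.522 2.112
6 3 0.103 4.367
7 -3 -3.243 1.850
8 -3 2.386 -2.503
9 -3 -5.987 1.384

(exact arithmetic carried between steps; '≈' marks a value shown rounded to 6 d.p. or computed from one; I and e_prev carry over from the previous line; the table rounds u and y to 3 d.p., halves away from zero)
n=0: y=0, sp=1, e=sp−y=1; I=1, D=e−e_prev=1; u=0·1+1/2·1+3/4·1=1.25; next y=2/5·0+1·1.25=1.25
n=1: y=1.25, sp=3, e=sp−y=1.75; I=2.75, D=e−e_prev=0.75; u=0·1.75+1/2·2.75+3/4·0.75=1.9375; next y=2/5·1.25+1·1.9375=2.4375
n=2: y=2.4375, sp=3, e=sp−y=0.5625; I=3.3125, D=e−e_prev=-1.1875; u=0·0.5625+1/2·3.3125+3/4·(-1.1875)=0.765625; next y=2/5·2.4375+1·0.765625=1.740625
n=3: y=1.740625, sp=3, e=sp−y=1.259375; I=4.571875, D=e−e_prev=0.696875; u=0·1.259375+1/2·4.571875+3/4·0.696875≈2.808594; next y=2/5·1.740625+1·2.808594≈3.504844
n=4: y≈3.504844, sp=3, e=sp−y≈-0.504844; I≈4.067031, D=e−e_prev≈-1.764219; u=0·(-0.504844)+1/2·4.067031+3/4·(-1.764219)≈0.710352; next y=2/5·3.504844+1·0.710352≈2.112289
n=5: y≈2.112289, sp=3, e=sp−y≈0.887711; I≈4.954742, D=e−e_prev≈1.392555; u=0·0.887711+1/2·4.954742+3/4·1.392555≈3.521787; next y=2/5·2.112289+1·3.521787≈4.366703
n=6: y≈4.366703, sp=3, e=sp−y≈-1.366703; I≈3.588039, D=e−e_prev≈-2.254414; u=0·(-1.366703)+1/2·3.588039+3/4·(-2.254414)≈0.103209; next y=2/5·4.366703+1·0.103209≈1.849891
n=7: y≈1.849891, sp=-3, e=sp−y≈-4.849891; I≈-1.261851, D=e−e_prev≈-3.483188; u=0·(-4.849891)+1/2·(-1.261851)+3/4·(-3.483188)≈-3.243316; next y=2/5·1.849891+1·(-3.243316)≈-2.503360
n=8: y≈-2.503360, sp=-3, e=sp−y≈-0.496640; I≈-1.758491, D=e−e_prev≈4.353251; u=0·(-0.496640)+1/2·(-1.758491)+3/4·4.353251≈2.385693; next y=2/5·(-2.503360)+1·2.385693≈1.384349
n=9: y≈1.384349, sp=-3, e=sp−y≈-4.384349; I≈-6.142839, D=e−e_prev≈-3.887709; u=0·(-4.384349)+1/2·(-6.142839)+3/4·(-3.887709)≈-5.987201; next y=2/5·1.384349+1·(-5.987201)≈-5.433462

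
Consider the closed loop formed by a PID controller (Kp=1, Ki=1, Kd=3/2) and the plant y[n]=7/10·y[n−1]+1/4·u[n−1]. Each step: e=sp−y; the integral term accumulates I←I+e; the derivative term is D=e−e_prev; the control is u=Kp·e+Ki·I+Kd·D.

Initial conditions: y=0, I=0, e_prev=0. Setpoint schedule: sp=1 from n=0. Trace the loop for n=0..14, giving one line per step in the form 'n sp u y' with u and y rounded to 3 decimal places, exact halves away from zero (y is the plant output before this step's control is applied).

(exact arithmetic carried between steps; '≈' marks a value shown rounded to 6 d.p. or computed from one; I and e_prev carry over from the previous line; the table rounds u and y to 3 d.p., halves away from zero)
n=0: y=0, sp=1, e=sp−y=1; I=1, D=e−e_prev=1; u=1·1+1·1+3/2·1=3.5; next y=7/10·0+1/4·3.5=0.875
n=1: y=0.875, sp=1, e=sp−y=0.125; I=1.125, D=e−e_prev=-0.875; u=1·0.125+1·1.125+3/2·(-0.875)=-0.0625; next y=7/10·0.875+1/4·(-0.0625)=0.596875
n=2: y=0.596875, sp=1, e=sp−y=0.403125; I=1.528125, D=e−e_prev=0.278125; u=1·0.403125+1·1.528125+3/2·0.278125≈2.348438; next y=7/10·0.596875+1/4·2.348438≈1.004922
n=3: y≈1.004922, sp=1, e=sp−y≈-0.004922; I≈1.523203, D=e−e_prev≈-0.408047; u=1·(-0.004922)+1·1.523203+3/2·(-0.408047)≈0.906211; next y=7/10·1.004922+1/4·0.906211≈0.929998
n=4: y≈0.929998, sp=1, e=sp−y≈0.070002; I≈1.593205, D=e−e_prev≈0.074924; u=1·0.070002+1·1.593205+3/2·0.074924≈1.775593; next y=7/10·0.929998+1/4·1.775593≈1.094897
n=5: y≈1.094897, sp=1, e=sp−y≈-0.094897; I≈1.498308, D=e−e_prev≈-0.164899; u=1·(-0.094897)+1·1.498308+3/2·(-0.164899)≈1.156063; next y=7/10·1.094897+1/4·1.156063≈1.055444
n=6: y≈1.055444, sp=1, e=sp−y≈-0.055444; I≈1.442865, D=e−e_prev≈0.039453; u=1·(-0.055444)+1·1.442865+3/2·0.039453≈1.446601; next y=7/10·1.055444+1/4·1.446601≈1.100461
n=7: y≈1.100461, sp=1, e=sp−y≈-0.100461; I≈1.342404, D=e−e_prev≈-0.045017; u=1·(-0.100461)+1·1.342404+3/2·(-0.045017)≈1.174417; next y=7/10·1.100461+1/4·1.174417≈1.063927
n=8: y≈1.063927, sp=1, e=sp−y≈-0.063927; I≈1.278477, D=e−e_prev≈0.036534; u=1·(-0.063927)+1·1.278477+3/2·0.036534≈1.269351; next y=7/10·1.063927+1/4·1.269351≈1.062087
n=9: y≈1.062087, sp=1, e=sp−y≈-0.062087; I≈1.216390, D=e−e_prev≈0.001840; u=1·(-0.062087)+1·1.216390+3/2·0.001840≈1.157064; next y=7/10·1.062087+1/4·1.157064≈1.032727
n=10: y≈1.032727, sp=1, e=sp−y≈-0.032727; I≈1.183664, D=e−e_prev≈0.029360; u=1·(-0.032727)+1·1.183664+3/2·0.029360≈1.194977; next y=7/10·1.032727+1/4·1.194977≈1.021653
n=11: y≈1.021653, sp=1, e=sp−y≈-0.021653; I≈1.162011, D=e−e_prev≈0.011074; u=1·(-0.021653)+1·1.162011+3/2·0.011074≈1.156969; next y=7/10·1.021653+1/4·1.156969≈1.004399
n=12: y≈1.004399, sp=1, e=sp−y≈-0.004399; I≈1.157612, D=e−e_prev≈0.017254; u=1·(-0.004399)+1·1.157612+3/2·0.017254≈1.179093; next y=7/10·1.004399+1/4·1.179093≈0.997853
n=13: y≈0.997853, sp=1, e=sp−y≈0.002147; I≈1.159759, D=e−e_prev≈0.006546; u=1·0.002147+1·1.159759+3/2·0.006546≈1.171726; next y=7/10·0.997853+1/4·1.171726≈0.991428
n=14: y≈0.991428, sp=1, e=sp−y≈0.008572; I≈1.168331, D=e−e_prev≈0.006424; u=1·0.008572+1·1.168331+3/2·0.006424≈1.186539; next y=7/10·0.991428+1/4·1.186539≈0.990635

0 1 3.500 0.000
1 1 -0.063 0.875
2 1 2.348 0.597
3 1 0.906 1.005
4 1 1.776 0.930
5 1 1.156 1.095
6 1 1.447 1.055
7 1 1.174 1.100
8 1 1.269 1.064
9 1 1.157 1.062
10 1 1.195 1.033
11 1 1.157 1.022
12 1 1.179 1.004
13 1 1.172 0.998
14 1 1.187 0.991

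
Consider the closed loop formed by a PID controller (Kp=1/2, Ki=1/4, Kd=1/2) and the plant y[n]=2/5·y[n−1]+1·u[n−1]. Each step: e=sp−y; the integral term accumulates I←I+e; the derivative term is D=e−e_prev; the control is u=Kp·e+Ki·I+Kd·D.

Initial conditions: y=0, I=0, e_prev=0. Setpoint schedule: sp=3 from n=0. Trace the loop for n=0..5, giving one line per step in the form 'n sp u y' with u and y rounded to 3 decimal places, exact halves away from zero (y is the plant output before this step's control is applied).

(exact arithmetic carried between steps; '≈' marks a value shown rounded to 6 d.p. or computed from one; I and e_prev carry over from the previous line; the table rounds u and y to 3 d.p., halves away from zero)
n=0: y=0, sp=3, e=sp−y=3; I=3, D=e−e_prev=3; u=1/2·3+1/4·3+1/2·3=3.75; next y=2/5·0+1·3.75=3.75
n=1: y=3.75, sp=3, e=sp−y=-0.75; I=2.25, D=e−e_prev=-3.75; u=1/2·(-0.75)+1/4·2.25+1/2·(-3.75)=-1.6875; next y=2/5·3.75+1·(-1.6875)=-0.1875
n=2: y=-0.1875, sp=3, e=sp−y=3.1875; I=5.4375, D=e−e_prev=3.9375; u=1/2·3.1875+1/4·5.4375+1/2·3.9375=4.921875; next y=2/5·(-0.1875)+1·4.921875=4.846875
n=3: y=4.846875, sp=3, e=sp−y=-1.846875; I=3.590625, D=e−e_prev=-5.034375; u=1/2·(-1.846875)+1/4·3.590625+1/2·(-5.034375)≈-2.542969; next y=2/5·4.846875+1·(-2.542969)≈-0.604219
n=4: y≈-0.604219, sp=3, e=sp−y≈3.604219; I≈7.194844, D=e−e_prev≈5.451094; u=1/2·3.604219+1/4·7.194844+1/2·5.451094≈6.326367; next y=2/5·(-0.604219)+1·6.326367≈6.084680
n=5: y≈6.084680, sp=3, e=sp−y≈-3.084680; I≈4.110164, D=e−e_prev≈-6.688898; u=1/2·(-3.084680)+1/4·4.110164+1/2·(-6.688898)≈-3.859248; next y=2/5·6.084680+1·(-3.859248)≈-1.425376

0 3 3.750 0.000
1 3 -1.688 3.750
2 3 4.922 -0.188
3 3 -2.543 4.847
4 3 6.326 -0.604
5 3 -3.859 6.085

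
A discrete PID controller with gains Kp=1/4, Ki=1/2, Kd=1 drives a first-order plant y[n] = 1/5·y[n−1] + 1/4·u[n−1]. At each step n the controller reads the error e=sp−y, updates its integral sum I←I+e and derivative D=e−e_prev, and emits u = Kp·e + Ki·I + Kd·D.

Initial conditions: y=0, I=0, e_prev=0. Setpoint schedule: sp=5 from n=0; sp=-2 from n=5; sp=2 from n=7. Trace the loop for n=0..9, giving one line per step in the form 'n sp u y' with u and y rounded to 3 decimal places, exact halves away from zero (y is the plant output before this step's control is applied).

0 5 8.750 0.000
1 5 2.422 2.188
2 5 8.019 1.043
3 5 6.805 2.213
4 5 9.490 2.144
5 -2 -2.552 2.801
6 -2 7.743 -0.078
7 2 7.406 1.920
8 2 4.892 2.236
9 2 6.079 1.670

(exact arithmetic carried between steps; '≈' marks a value shown rounded to 6 d.p. or computed from one; I and e_prev carry over from the previous line; the table rounds u and y to 3 d.p., halves away from zero)
n=0: y=0, sp=5, e=sp−y=5; I=5, D=e−e_prev=5; u=1/4·5+1/2·5+1·5=8.75; next y=1/5·0+1/4·8.75=2.1875
n=1: y=2.1875, sp=5, e=sp−y=2.8125; I=7.8125, D=e−e_prev=-2.1875; u=1/4·2.8125+1/2·7.8125+1·(-2.1875)=2.421875; next y=1/5·2.1875+1/4·2.421875≈1.042969
n=2: y≈1.042969, sp=5, e=sp−y≈3.957031; I≈11.769531, D=e−e_prev≈1.144531; u=1/4·3.957031+1/2·11.769531+1·1.144531≈8.018555; next y=1/5·1.042969+1/4·8.018555≈2.213232
n=3: y≈2.213232, sp=5, e=sp−y≈2.786768; I≈14.556299, D=e−e_prev≈-1.170264; u=1/4·2.786768+1/2·14.556299+1·(-1.170264)≈6.804578; next y=1/5·2.213232+1/4·6.804578≈2.143791
n=4: y≈2.143791, sp=5, e=sp−y≈2.856209; I≈17.412508, D=e−e_prev≈0.069442; u=1/4·2.856209+1/2·17.412508+1·0.069442≈9.489748; next y=1/5·2.143791+1/4·9.489748≈2.801195
n=5: y≈2.801195, sp=-2, e=sp−y≈-4.801195; I≈12.611313, D=e−e_prev≈-7.657404; u=1/4·(-4.801195)+1/2·12.611313+1·(-7.657404)≈-2.552047; next y=1/5·2.801195+1/4·(-2.552047)≈-0.077773
n=6: y≈-0.077773, sp=-2, e=sp−y≈-1.922227; I≈10.689085, D=e−e_prev≈2.878968; u=1/4·(-1.922227)+1/2·10.689085+1·2.878968≈7.742954; next y=1/5·(-0.077773)+1/4·7.742954≈1.920184
n=7: y≈1.920184, sp=2, e=sp−y≈0.079816; I≈10.768902, D=e−e_prev≈2.002043; u=1/4·0.079816+1/2·10.768902+1·2.002043≈7.406448; next y=1/5·1.920184+1/4·7.406448≈2.235649
n=8: y≈2.235649, sp=2, e=sp−y≈-0.235649; I≈10.533253, D=e−e_prev≈-0.315465; u=1/4·(-0.235649)+1/2·10.533253+1·(-0.315465)≈4.892249; next y=1/5·2.235649+1/4·4.892249≈1.670192
n=9: y≈1.670192, sp=2, e=sp−y≈0.329808; I≈10.863061, D=e−e_prev≈0.565457; u=1/4·0.329808+1/2·10.863061+1·0.565457≈6.079439; next y=1/5·1.670192+1/4·6.079439≈1.853898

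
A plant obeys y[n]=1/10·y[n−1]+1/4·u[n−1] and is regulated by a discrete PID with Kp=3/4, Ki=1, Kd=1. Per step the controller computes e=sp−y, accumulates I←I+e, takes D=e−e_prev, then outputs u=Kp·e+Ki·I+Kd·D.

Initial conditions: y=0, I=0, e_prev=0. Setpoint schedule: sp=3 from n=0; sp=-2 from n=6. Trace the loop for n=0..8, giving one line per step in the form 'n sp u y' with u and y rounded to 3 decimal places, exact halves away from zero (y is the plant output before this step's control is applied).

(exact arithmetic carried between steps; '≈' marks a value shown rounded to 6 d.p. or computed from one; I and e_prev carry over from the previous line; the table rounds u and y to 3 d.p., halves away from zero)
n=0: y=0, sp=3, e=sp−y=3; I=3, D=e−e_prev=3; u=3/4·3+1·3+1·3=8.25; next y=1/10·0+1/4·8.25=2.0625
n=1: y=2.0625, sp=3, e=sp−y=0.9375; I=3.9375, D=e−e_prev=-2.0625; u=3/4·0.9375+1·3.9375+1·(-2.0625)=2.578125; next y=1/10·2.0625+1/4·2.578125≈0.850781
n=2: y≈0.850781, sp=3, e=sp−y≈2.149219; I≈6.086719, D=e−e_prev≈1.211719; u=3/4·2.149219+1·6.086719+1·1.211719≈8.910352; next y=1/10·0.850781+1/4·8.910352≈2.312666
n=3: y≈2.312666, sp=3, e=sp−y≈0.687334; I≈6.774053, D=e−e_prev≈-1.461885; u=3/4·0.687334+1·6.774053+1·(-1.461885)≈5.827668; next y=1/10·2.312666+1/4·5.827668≈1.688184
n=4: y≈1.688184, sp=3, e=sp−y≈1.311816; I≈8.085869, D=e−e_prev≈0.624482; u=3/4·1.311816+1·8.085869+1·0.624482≈9.694214; next y=1/10·1.688184+1/4·9.694214≈2.592372
n=5: y≈2.592372, sp=3, e=sp−y≈0.407628; I≈8.493497, D=e−e_prev≈-0.904188; u=3/4·0.407628+1·8.493497+1·(-0.904188)≈7.895030; next y=1/10·2.592372+1/4·7.895030≈2.232995
n=6: y≈2.232995, sp=-2, e=sp−y≈-4.232995; I≈4.260502, D=e−e_prev≈-4.640623; u=3/4·(-4.232995)+1·4.260502+1·(-4.640623)≈-3.554867; next y=1/10·2.232995+1/4·(-3.554867)≈-0.665417
n=7: y≈-0.665417, sp=-2, e=sp−y≈-1.334583; I≈2.925920, D=e−e_prev≈2.898412; u=3/4·(-1.334583)+1·2.925920+1·2.898412≈4.823395; next y=1/10·(-0.665417)+1/4·4.823395≈1.139307
n=8: y≈1.139307, sp=-2, e=sp−y≈-3.139307; I≈-0.213387, D=e−e_prev≈-1.804724; u=3/4·(-3.139307)+1·(-0.213387)+1·(-1.804724)≈-4.372592; next y=1/10·1.139307+1/4·(-4.372592)≈-0.979217

0 3 8.250 0.000
1 3 2.578 2.063
2 3 8.910 0.851
3 3 5.828 2.313
4 3 9.694 1.688
5 3 7.895 2.592
6 -2 -3.555 2.233
7 -2 4.823 -0.665
8 -2 -4.373 1.139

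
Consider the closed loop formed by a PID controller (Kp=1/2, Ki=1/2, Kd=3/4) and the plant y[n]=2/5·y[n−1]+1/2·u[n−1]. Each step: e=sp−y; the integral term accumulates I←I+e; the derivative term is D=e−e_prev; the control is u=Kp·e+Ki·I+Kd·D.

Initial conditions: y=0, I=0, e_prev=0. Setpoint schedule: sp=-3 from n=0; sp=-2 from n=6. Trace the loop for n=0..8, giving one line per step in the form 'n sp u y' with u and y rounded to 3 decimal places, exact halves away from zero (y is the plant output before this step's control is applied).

(exact arithmetic carried between steps; '≈' marks a value shown rounded to 6 d.p. or computed from one; I and e_prev carry over from the previous line; the table rounds u and y to 3 d.p., halves away from zero)
n=0: y=0, sp=-3, e=sp−y=-3; I=-3, D=e−e_prev=-3; u=1/2·(-3)+1/2·(-3)+3/4·(-3)=-5.25; next y=2/5·0+1/2·(-5.25)=-2.625
n=1: y=-2.625, sp=-3, e=sp−y=-0.375; I=-3.375, D=e−e_prev=2.625; u=1/2·(-0.375)+1/2·(-3.375)+3/4·2.625=0.09375; next y=2/5·(-2.625)+1/2·0.09375=-1.003125
n=2: y=-1.003125, sp=-3, e=sp−y=-1.996875; I=-5.371875, D=e−e_prev=-1.621875; u=1/2·(-1.996875)+1/2·(-5.371875)+3/4·(-1.621875)≈-4.900781; next y=2/5·(-1.003125)+1/2·(-4.900781)≈-2.851641
n=3: y≈-2.851641, sp=-3, e=sp−y≈-0.148359; I≈-5.520234, D=e−e_prev≈1.848516; u=1/2·(-0.148359)+1/2·(-5.520234)+3/4·1.848516≈-1.447910; next y=2/5·(-2.851641)+1/2·(-1.447910)≈-1.864611
n=4: y≈-1.864611, sp=-3, e=sp−y≈-1.135389; I≈-6.655623, D=e−e_prev≈-0.987029; u=1/2·(-1.135389)+1/2·(-6.655623)+3/4·(-0.987029)≈-4.635778; next y=2/5·(-1.864611)+1/2·(-4.635778)≈-3.063733
n=5: y≈-3.063733, sp=-3, e=sp−y≈0.063733; I≈-6.591890, D=e−e_prev≈1.199122; u=1/2·0.063733+1/2·(-6.591890)+3/4·1.199122≈-2.364736; next y=2/5·(-3.063733)+1/2·(-2.364736)≈-2.407862
n=6: y≈-2.407862, sp=-2, e=sp−y≈0.407862; I≈-6.184028, D=e−e_prev≈0.344128; u=1/2·0.407862+1/2·(-6.184028)+3/4·0.344128≈-2.629987; next y=2/5·(-2.407862)+1/2·(-2.629987)≈-2.278138
n=7: y≈-2.278138, sp=-2, e=sp−y≈0.278138; I≈-5.905890, D=e−e_prev≈-0.129723; u=1/2·0.278138+1/2·(-5.905890)+3/4·(-0.129723)≈-2.911168; next y=2/5·(-2.278138)+1/2·(-2.911168)≈-2.366839
n=8: y≈-2.366839, sp=-2, e=sp−y≈0.366839; I≈-5.539050, D=e−e_prev≈0.088701; u=1/2·0.366839+1/2·(-5.539050)+3/4·0.088701≈-2.519579; next y=2/5·(-2.366839)+1/2·(-2.519579)≈-2.206526

0 -3 -5.250 0.000
1 -3 0.094 -2.625
2 -3 -4.901 -1.003
3 -3 -1.448 -2.852
4 -3 -4.636 -1.865
5 -3 -2.365 -3.064
6 -2 -2.630 -2.408
7 -2 -2.911 -2.278
8 -2 -2.520 -2.367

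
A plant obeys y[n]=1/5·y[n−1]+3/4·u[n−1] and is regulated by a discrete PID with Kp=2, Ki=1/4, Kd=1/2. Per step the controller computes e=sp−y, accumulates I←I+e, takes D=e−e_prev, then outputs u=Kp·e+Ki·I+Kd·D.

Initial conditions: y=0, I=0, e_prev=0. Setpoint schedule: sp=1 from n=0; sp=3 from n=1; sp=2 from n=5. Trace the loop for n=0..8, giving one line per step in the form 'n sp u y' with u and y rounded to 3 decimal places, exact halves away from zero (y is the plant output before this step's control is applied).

(exact arithmetic carried between steps; '≈' marks a value shown rounded to 6 d.p. or computed from one; I and e_prev carry over from the previous line; the table rounds u and y to 3 d.p., halves away from zero)
n=0: y=0, sp=1, e=sp−y=1; I=1, D=e−e_prev=1; u=2·1+1/4·1+1/2·1=2.75; next y=1/5·0+3/4·2.75=2.0625
n=1: y=2.0625, sp=3, e=sp−y=0.9375; I=1.9375, D=e−e_prev=-0.0625; u=2·0.9375+1/4·1.9375+1/2·(-0.0625)=2.328125; next y=1/5·2.0625+3/4·2.328125≈2.158594
n=2: y≈2.158594, sp=3, e=sp−y≈0.841406; I≈2.778906, D=e−e_prev≈-0.096094; u=2·0.841406+1/4·2.778906+1/2·(-0.096094)≈2.329492; next y=1/5·2.158594+3/4·2.329492≈2.178838
n=3: y≈2.178838, sp=3, e=sp−y≈0.821162; I≈3.600068, D=e−e_prev≈-0.020244; u=2·0.821162+1/4·3.600068+1/2·(-0.020244)≈2.532219; next y=1/5·2.178838+3/4·2.532219≈2.334932
n=4: y≈2.334932, sp=3, e=sp−y≈0.665068; I≈4.265136, D=e−e_prev≈-0.156094; u=2·0.665068+1/4·4.265136+1/2·(-0.156094)≈2.318373; next y=1/5·2.334932+3/4·2.318373≈2.205766
n=5: y≈2.205766, sp=2, e=sp−y≈-0.205766; I≈4.059370, D=e−e_prev≈-0.870834; u=2·(-0.205766)+1/4·4.059370+1/2·(-0.870834)≈0.167893; next y=1/5·2.205766+3/4·0.167893≈0.567073
n=6: y≈0.567073, sp=2, e=sp−y≈1.432927; I≈5.492297, D=e−e_prev≈1.638693; u=2·1.432927+1/4·5.492297+1/2·1.638693≈5.058275; next y=1/5·0.567073+3/4·5.058275≈3.907121
n=7: y≈3.907121, sp=2, e=sp−y≈-1.907121; I≈3.585177, D=e−e_prev≈-3.340048; u=2·(-1.907121)+1/4·3.585177+1/2·(-3.340048)≈-4.587971; next y=1/5·3.907121+3/4·(-4.587971)≈-2.659554
n=8: y≈-2.659554, sp=2, e=sp−y≈4.659554; I≈8.244730, D=e−e_prev≈6.566675; u=2·4.659554+1/4·8.244730+1/2·6.566675≈14.663628; next y=1/5·(-2.659554)+3/4·14.663628≈10.465810

0 1 2.750 0.000
1 3 2.328 2.063
2 3 2.329 2.159
3 3 2.532 2.179
4 3 2.318 2.335
5 2 0.168 2.206
6 2 5.058 0.567
7 2 -4.588 3.907
8 2 14.664 -2.660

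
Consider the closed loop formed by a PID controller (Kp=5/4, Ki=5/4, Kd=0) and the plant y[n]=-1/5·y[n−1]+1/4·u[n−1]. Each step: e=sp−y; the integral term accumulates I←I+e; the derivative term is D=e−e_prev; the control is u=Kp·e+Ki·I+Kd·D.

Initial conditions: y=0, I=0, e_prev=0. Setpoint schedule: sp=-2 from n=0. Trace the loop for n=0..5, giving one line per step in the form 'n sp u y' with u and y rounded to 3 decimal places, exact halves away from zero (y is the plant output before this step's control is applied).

(exact arithmetic carried between steps; '≈' marks a value shown rounded to 6 d.p. or computed from one; I and e_prev carry over from the previous line; the table rounds u and y to 3 d.p., halves away from zero)
n=0: y=0, sp=-2, e=sp−y=-2; I=-2, D=e−e_prev=-2; u=5/4·(-2)+5/4·(-2)+0·(-2)=-5; next y=-1/5·0+1/4·(-5)=-1.25
n=1: y=-1.25, sp=-2, e=sp−y=-0.75; I=-2.75, D=e−e_prev=1.25; u=5/4·(-0.75)+5/4·(-2.75)+0·1.25=-4.375; next y=-1/5·(-1.25)+1/4·(-4.375)=-0.84375
n=2: y=-0.84375, sp=-2, e=sp−y=-1.15625; I=-3.90625, D=e−e_prev=-0.40625; u=5/4·(-1.15625)+5/4·(-3.90625)+0·(-0.40625)=-6.328125; next y=-1/5·(-0.84375)+1/4·(-6.328125)≈-1.413281
n=3: y≈-1.413281, sp=-2, e=sp−y≈-0.586719; I≈-4.492969, D=e−e_prev≈0.569531; u=5/4·(-0.586719)+5/4·(-4.492969)+0·0.569531≈-6.349609; next y=-1/5·(-1.413281)+1/4·(-6.349609)≈-1.304746
n=4: y≈-1.304746, sp=-2, e=sp−y≈-0.695254; I≈-5.188223, D=e−e_prev≈-0.108535; u=5/4·(-0.695254)+5/4·(-5.188223)+0·(-0.108535)≈-7.354346; next y=-1/5·(-1.304746)+1/4·(-7.354346)≈-1.577637
n=5: y≈-1.577637, sp=-2, e=sp−y≈-0.422363; I≈-5.610585, D=e−e_prev≈0.272891; u=5/4·(-0.422363)+5/4·(-5.610585)+0·0.272891≈-7.541185; next y=-1/5·(-1.577637)+1/4·(-7.541185)≈-1.569769

0 -2 -5.000 0.000
1 -2 -4.375 -1.250
2 -2 -6.328 -0.844
3 -2 -6.350 -1.413
4 -2 -7.354 -1.305
5 -2 -7.541 -1.578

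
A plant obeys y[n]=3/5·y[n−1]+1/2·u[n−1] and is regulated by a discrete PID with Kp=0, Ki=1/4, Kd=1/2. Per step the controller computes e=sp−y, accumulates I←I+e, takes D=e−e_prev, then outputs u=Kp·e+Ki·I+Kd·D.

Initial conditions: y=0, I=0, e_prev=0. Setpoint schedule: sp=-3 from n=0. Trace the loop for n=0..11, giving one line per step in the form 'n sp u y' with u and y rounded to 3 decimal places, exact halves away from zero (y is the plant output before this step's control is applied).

(exact arithmetic carried between steps; '≈' marks a value shown rounded to 6 d.p. or computed from one; I and e_prev carry over from the previous line; the table rounds u and y to 3 d.p., halves away from zero)
n=0: y=0, sp=-3, e=sp−y=-3; I=-3, D=e−e_prev=-3; u=0·(-3)+1/4·(-3)+1/2·(-3)=-2.25; next y=3/5·0+1/2·(-2.25)=-1.125
n=1: y=-1.125, sp=-3, e=sp−y=-1.875; I=-4.875, D=e−e_prev=1.125; u=0·(-1.875)+1/4·(-4.875)+1/2·1.125=-0.65625; next y=3/5·(-1.125)+1/2·(-0.65625)=-1.003125
n=2: y=-1.003125, sp=-3, e=sp−y=-1.996875; I=-6.871875, D=e−e_prev=-0.121875; u=0·(-1.996875)+1/4·(-6.871875)+1/2·(-0.121875)≈-1.778906; next y=3/5·(-1.003125)+1/2·(-1.778906)≈-1.491328
n=3: y≈-1.491328, sp=-3, e=sp−y≈-1.508672; I≈-8.380547, D=e−e_prev≈0.488203; u=0·(-1.508672)+1/4·(-8.380547)+1/2·0.488203≈-1.851035; next y=3/5·(-1.491328)+1/2·(-1.851035)≈-1.820314
n=4: y≈-1.820314, sp=-3, e=sp−y≈-1.179686; I≈-9.560232, D=e−e_prev≈0.328986; u=0·(-1.179686)+1/4·(-9.560232)+1/2·0.328986≈-2.225565; next y=3/5·(-1.820314)+1/2·(-2.225565)≈-2.204971
n=5: y≈-2.204971, sp=-3, e=sp−y≈-0.795029; I≈-10.355261, D=e−e_prev≈0.384657; u=0·(-0.795029)+1/4·(-10.355261)+1/2·0.384657≈-2.396487; next y=3/5·(-2.204971)+1/2·(-2.396487)≈-2.521226
n=6: y≈-2.521226, sp=-3, e=sp−y≈-0.478774; I≈-10.834035, D=e−e_prev≈0.316255; u=0·(-0.478774)+1/4·(-10.834035)+1/2·0.316255≈-2.550381; next y=3/5·(-2.521226)+1/2·(-2.550381)≈-2.787926
n=7: y≈-2.787926, sp=-3, e=sp−y≈-0.212074; I≈-11.046109, D=e−e_prev≈0.266700; u=0·(-0.212074)+1/4·(-11.046109)+1/2·0.266700≈-2.628177; next y=3/5·(-2.787926)+1/2·(-2.628177)≈-2.986844
n=8: y≈-2.986844, sp=-3, e=sp−y≈-0.013156; I≈-11.059264, D=e−e_prev≈0.198918; u=0·(-0.013156)+1/4·(-11.059264)+1/2·0.198918≈-2.665357; next y=3/5·(-2.986844)+1/2·(-2.665357)≈-3.124785
n=9: y≈-3.124785, sp=-3, e=sp−y≈0.124785; I≈-10.934479, D=e−e_prev≈0.137941; u=0·0.124785+1/4·(-10.934479)+1/2·0.137941≈-2.664649; next y=3/5·(-3.124785)+1/2·(-2.664649)≈-3.207196
n=10: y≈-3.207196, sp=-3, e=sp−y≈0.207196; I≈-10.727283, D=e−e_prev≈0.082411; u=0·0.207196+1/4·(-10.727283)+1/2·0.082411≈-2.640616; next y=3/5·(-3.207196)+1/2·(-2.640616)≈-3.244625
n=11: y≈-3.244625, sp=-3, e=sp−y≈0.244625; I≈-10.482658, D=e−e_prev≈0.037429; u=0·0.244625+1/4·(-10.482658)+1/2·0.037429≈-2.601950; next y=3/5·(-3.244625)+1/2·(-2.601950)≈-3.247750

0 -3 -2.250 0.000
1 -3 -0.656 -1.125
2 -3 -1.779 -1.003
3 -3 -1.851 -1.491
4 -3 -2.226 -1.820
5 -3 -2.396 -2.205
6 -3 -2.550 -2.521
7 -3 -2.628 -2.788
8 -3 -2.665 -2.987
9 -3 -2.665 -3.125
10 -3 -2.641 -3.207
11 -3 -2.602 -3.245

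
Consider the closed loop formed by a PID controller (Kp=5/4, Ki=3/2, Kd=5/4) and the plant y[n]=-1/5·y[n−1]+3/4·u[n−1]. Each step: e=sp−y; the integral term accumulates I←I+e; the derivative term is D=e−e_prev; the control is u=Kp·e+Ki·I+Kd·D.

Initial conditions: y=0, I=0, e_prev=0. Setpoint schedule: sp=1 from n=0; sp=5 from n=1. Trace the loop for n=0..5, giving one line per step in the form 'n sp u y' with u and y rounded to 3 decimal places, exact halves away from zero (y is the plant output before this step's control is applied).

0 1 4.000 0.000
1 5 8.250 3.000
2 5 -0.350 5.588
3 5 29.873 -1.380
4 5 -65.510 22.681
5 5 243.442 -53.668

(exact arithmetic carried between steps; '≈' marks a value shown rounded to 6 d.p. or computed from one; I and e_prev carry over from the previous line; the table rounds u and y to 3 d.p., halves away from zero)
n=0: y=0, sp=1, e=sp−y=1; I=1, D=e−e_prev=1; u=5/4·1+3/2·1+5/4·1=4; next y=-1/5·0+3/4·4=3
n=1: y=3, sp=5, e=sp−y=2; I=3, D=e−e_prev=1; u=5/4·2+3/2·3+5/4·1=8.25; next y=-1/5·3+3/4·8.25=5.5875
n=2: y=5.5875, sp=5, e=sp−y=-0.5875; I=2.4125, D=e−e_prev=-2.5875; u=5/4·(-0.5875)+3/2·2.4125+5/4·(-2.5875)=-0.35; next y=-1/5·5.5875+3/4·(-0.35)=-1.38
n=3: y=-1.38, sp=5, e=sp−y=6.38; I=8.7925, D=e−e_prev=6.9675; u=5/4·6.38+3/2·8.7925+5/4·6.9675=29.873125; next y=-1/5·(-1.38)+3/4·29.873125≈22.680844
n=4: y≈22.680844, sp=5, e=sp−y≈-17.680844; I≈-8.888344, D=e−e_prev≈-24.060844; u=5/4·(-17.680844)+3/2·(-8.888344)+5/4·(-24.060844)≈-65.509625; next y=-1/5·22.680844+3/4·(-65.509625)≈-53.668388
n=5: y≈-53.668388, sp=5, e=sp−y≈58.668388; I≈49.780044, D=e−e_prev≈76.349231; u=5/4·58.668388+3/2·49.780044+5/4·76.349231≈243.442089; next y=-1/5·(-53.668388)+3/4·243.442089≈193.315244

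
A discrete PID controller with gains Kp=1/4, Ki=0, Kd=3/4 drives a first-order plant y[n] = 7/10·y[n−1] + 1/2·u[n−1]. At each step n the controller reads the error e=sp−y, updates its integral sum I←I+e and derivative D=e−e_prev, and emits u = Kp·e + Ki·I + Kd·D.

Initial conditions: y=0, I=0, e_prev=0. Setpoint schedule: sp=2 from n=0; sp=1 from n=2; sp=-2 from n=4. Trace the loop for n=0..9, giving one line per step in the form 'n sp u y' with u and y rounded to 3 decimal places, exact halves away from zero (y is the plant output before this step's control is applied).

0 2 2.000 0.000
1 2 -0.500 1.000
2 1 -0.200 0.450
3 1 0.373 0.215
4 -2 -2.926 0.337
5 -2 0.980 -1.227
6 -2 -1.051 -0.369
7 -2 0.007 -0.784
8 -2 -0.543 -0.545
9 -2 -0.256 -0.653

(exact arithmetic carried between steps; '≈' marks a value shown rounded to 6 d.p. or computed from one; I and e_prev carry over from the previous line; the table rounds u and y to 3 d.p., halves away from zero)
n=0: y=0, sp=2, e=sp−y=2; I=2, D=e−e_prev=2; u=1/4·2+0·2+3/4·2=2; next y=7/10·0+1/2·2=1
n=1: y=1, sp=2, e=sp−y=1; I=3, D=e−e_prev=-1; u=1/4·1+0·3+3/4·(-1)=-0.5; next y=7/10·1+1/2·(-0.5)=0.45
n=2: y=0.45, sp=1, e=sp−y=0.55; I=3.55, D=e−e_prev=-0.45; u=1/4·0.55+0·3.55+3/4·(-0.45)=-0.2; next y=7/10·0.45+1/2·(-0.2)=0.215
n=3: y=0.215, sp=1, e=sp−y=0.785; I=4.335, D=e−e_prev=0.235; u=1/4·0.785+0·4.335+3/4·0.235=0.3725; next y=7/10·0.215+1/2·0.3725=0.33675
n=4: y=0.33675, sp=-2, e=sp−y=-2.33675; I=1.99825, D=e−e_prev=-3.12175; u=1/4·(-2.33675)+0·1.99825+3/4·(-3.12175)=-2.9255; next y=7/10·0.33675+1/2·(-2.9255)=-1.227025
n=5: y=-1.227025, sp=-2, e=sp−y=-0.772975; I=1.225275, D=e−e_prev=1.563775; u=1/4·(-0.772975)+0·1.225275+3/4·1.563775≈0.979588; next y=7/10·(-1.227025)+1/2·0.979588≈-0.369124
n=6: y≈-0.369124, sp=-2, e=sp−y≈-1.630876; I≈-0.405601, D=e−e_prev≈-0.857901; u=1/4·(-1.630876)+0·(-0.405601)+3/4·(-0.857901)≈-1.051145; next y=7/10·(-0.369124)+1/2·(-1.051145)≈-0.783959
n=7: y≈-0.783959, sp=-2, e=sp−y≈-1.216041; I≈-1.621642, D=e−e_prev≈0.414835; u=1/4·(-1.216041)+0·(-1.621642)+3/4·0.414835≈0.007116; next y=7/10·(-0.783959)+1/2·0.007116≈-0.545213
n=8: y≈-0.545213, sp=-2, e=sp−y≈-1.454787; I≈-3.076429, D=e−e_prev≈-0.238746; u=1/4·(-1.454787)+0·(-3.076429)+3/4·(-0.238746)≈-0.542756; next y=7/10·(-0.545213)+1/2·(-0.542756)≈-0.653027
n=9: y≈-0.653027, sp=-2, e=sp−y≈-1.346973; I≈-4.423402, D=e−e_prev≈0.107814; u=1/4·(-1.346973)+0·(-4.423402)+3/4·0.107814≈-0.255883; next y=7/10·(-0.653027)+1/2·(-0.255883)≈-0.585060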